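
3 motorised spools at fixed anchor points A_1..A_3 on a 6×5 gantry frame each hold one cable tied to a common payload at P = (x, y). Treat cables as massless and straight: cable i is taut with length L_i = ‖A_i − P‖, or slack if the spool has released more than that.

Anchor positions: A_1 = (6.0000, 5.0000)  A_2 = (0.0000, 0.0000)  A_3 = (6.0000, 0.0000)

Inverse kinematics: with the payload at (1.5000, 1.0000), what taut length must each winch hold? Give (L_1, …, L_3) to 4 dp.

L_1: Δ = A_1−P = (4.5000, 4.0000) → ‖Δ‖ = √36.2500 = 6.0208
L_2: Δ = A_2−P = (-1.5000, -1.0000) → ‖Δ‖ = √3.2500 = 1.8028
L_3: Δ = A_3−P = (4.5000, -1.0000) → ‖Δ‖ = √21.2500 = 4.6098

(6.0208, 1.8028, 4.6098)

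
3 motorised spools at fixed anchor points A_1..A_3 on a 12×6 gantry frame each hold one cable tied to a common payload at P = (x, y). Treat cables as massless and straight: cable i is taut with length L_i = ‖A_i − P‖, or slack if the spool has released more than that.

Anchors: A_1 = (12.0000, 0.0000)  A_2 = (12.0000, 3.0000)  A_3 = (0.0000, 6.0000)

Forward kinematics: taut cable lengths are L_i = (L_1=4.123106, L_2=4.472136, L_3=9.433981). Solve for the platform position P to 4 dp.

circle eqns → linear via eq_j − eq_1; set k_j = A_j·A_j − L_j²
k_1 = 144.0000+0.0000−17.0000 = 127.0000
0.0000·x − 6.0000·y = k_1−k_2 = -6.0000
24.0000·x − 12.0000·y = k_1−k_3 = 180.0000
solve first two rows → x=8.0000, y=1.0000

(8.0000, 1.0000)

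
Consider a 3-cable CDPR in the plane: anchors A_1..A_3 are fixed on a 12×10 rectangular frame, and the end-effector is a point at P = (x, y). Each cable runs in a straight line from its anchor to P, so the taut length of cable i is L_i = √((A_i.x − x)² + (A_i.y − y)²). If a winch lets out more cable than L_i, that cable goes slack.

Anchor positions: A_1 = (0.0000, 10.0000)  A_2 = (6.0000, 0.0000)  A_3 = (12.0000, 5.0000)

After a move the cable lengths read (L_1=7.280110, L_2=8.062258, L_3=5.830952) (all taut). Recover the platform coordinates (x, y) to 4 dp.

expand ‖A_i−P‖²=L_i² and subtract eq 1 (c_i ≔ ‖A_i‖²−L_i²)
c_1 = 0.0000+100.0000−53.0000 = 47.0000
eq1−eq2 → [-12.0000  20.0000]·P = 76.0000
eq1−eq3 → [-24.0000  10.0000]·P = -88.0000
2×2 solve → P = (7.0000, 8.0000)

(7.0000, 8.0000)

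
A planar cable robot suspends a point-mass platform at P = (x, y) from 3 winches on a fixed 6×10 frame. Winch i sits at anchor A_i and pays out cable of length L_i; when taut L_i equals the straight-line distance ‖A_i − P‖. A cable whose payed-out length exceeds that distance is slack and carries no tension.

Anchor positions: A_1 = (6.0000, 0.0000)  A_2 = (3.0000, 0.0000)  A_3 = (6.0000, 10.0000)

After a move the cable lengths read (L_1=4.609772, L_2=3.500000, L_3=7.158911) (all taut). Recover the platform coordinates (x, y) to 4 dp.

(3.0000, 3.5000)

circle eqns → linear via eq_j − eq_1; set k_j = A_j·A_j − L_j²
k_1 = 36.0000+0.0000−21.2500 = 14.7500
6.0000·x + 0.0000·y = k_1−k_2 = 18.0000
0.0000·x − 20.0000·y = k_1−k_3 = -70.0000
solve first two rows → x=3.0000, y=3.5000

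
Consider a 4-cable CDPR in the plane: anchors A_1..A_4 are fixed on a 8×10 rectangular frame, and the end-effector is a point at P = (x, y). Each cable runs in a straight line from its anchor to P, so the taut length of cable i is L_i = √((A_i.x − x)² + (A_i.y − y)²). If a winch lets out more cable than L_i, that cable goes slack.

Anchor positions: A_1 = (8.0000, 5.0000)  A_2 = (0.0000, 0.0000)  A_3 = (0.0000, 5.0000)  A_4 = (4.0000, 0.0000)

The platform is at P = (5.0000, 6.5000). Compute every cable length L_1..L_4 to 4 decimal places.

(3.3541, 8.2006, 5.2202, 6.5765)

L_1 = √((8.0000−5.0000)² + (5.0000−6.5000)²) = 3.3541
L_2 = √((0.0000−5.0000)² + (0.0000−6.5000)²) = 8.2006
L_3 = √((0.0000−5.0000)² + (5.0000−6.5000)²) = 5.2202
L_4 = √((4.0000−5.0000)² + (0.0000−6.5000)²) = 6.5765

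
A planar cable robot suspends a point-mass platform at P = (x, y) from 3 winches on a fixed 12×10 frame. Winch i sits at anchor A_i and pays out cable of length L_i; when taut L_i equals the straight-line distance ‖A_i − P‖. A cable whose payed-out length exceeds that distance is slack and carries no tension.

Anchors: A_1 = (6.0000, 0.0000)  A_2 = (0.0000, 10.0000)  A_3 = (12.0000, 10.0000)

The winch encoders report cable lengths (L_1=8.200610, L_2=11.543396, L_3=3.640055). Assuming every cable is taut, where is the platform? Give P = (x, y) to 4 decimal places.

expand ‖A_i−P‖²=L_i² and subtract eq 1 (c_i ≔ ‖A_i‖²−L_i²)
c_1 = 36.0000+0.0000−67.2500 = -31.2500
eq1−eq2 → [12.0000  -20.0000]·P = 2.0000
eq1−eq3 → [-12.0000  -20.0000]·P = -262.0000
2×2 solve → P = (11.0000, 6.5000)

(11.0000, 6.5000)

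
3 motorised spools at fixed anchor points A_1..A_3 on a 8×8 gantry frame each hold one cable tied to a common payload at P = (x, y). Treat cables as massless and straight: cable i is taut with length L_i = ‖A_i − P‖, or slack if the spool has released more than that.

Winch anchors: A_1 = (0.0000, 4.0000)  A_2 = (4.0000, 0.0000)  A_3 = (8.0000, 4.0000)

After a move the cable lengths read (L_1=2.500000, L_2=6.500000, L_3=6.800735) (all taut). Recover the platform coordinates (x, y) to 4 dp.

expand ‖A_i−P‖²=L_i² and subtract eq 1 (q_i ≔ ‖A_i‖²−L_i²)
q_1 = 0.0000+16.0000−6.2500 = 9.7500
eq1−eq2 → [-8.0000  8.0000]·P = 36.0000
eq1−eq3 → [-16.0000  0.0000]·P = -24.0000
2×2 solve → P = (1.5000, 6.0000)

(1.5000, 6.0000)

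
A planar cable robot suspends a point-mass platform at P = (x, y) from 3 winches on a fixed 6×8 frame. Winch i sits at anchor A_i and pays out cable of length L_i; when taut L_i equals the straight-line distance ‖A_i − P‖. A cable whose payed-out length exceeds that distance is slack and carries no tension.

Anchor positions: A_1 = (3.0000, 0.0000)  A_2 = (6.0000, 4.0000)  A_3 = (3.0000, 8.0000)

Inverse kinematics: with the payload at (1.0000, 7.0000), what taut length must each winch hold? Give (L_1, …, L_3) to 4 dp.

(7.2801, 5.8310, 2.2361)

L_1 = √((3.0000−1.0000)² + (0.0000−7.0000)²) = 7.2801
L_2 = √((6.0000−1.0000)² + (4.0000−7.0000)²) = 5.8310
L_3 = √((3.0000−1.0000)² + (8.0000−7.0000)²) = 2.2361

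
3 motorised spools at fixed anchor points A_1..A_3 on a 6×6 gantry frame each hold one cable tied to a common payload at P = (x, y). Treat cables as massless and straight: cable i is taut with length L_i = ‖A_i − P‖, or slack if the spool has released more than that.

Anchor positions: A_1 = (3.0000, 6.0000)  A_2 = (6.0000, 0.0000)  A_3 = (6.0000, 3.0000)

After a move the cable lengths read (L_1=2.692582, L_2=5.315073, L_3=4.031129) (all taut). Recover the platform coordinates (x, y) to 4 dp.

circle eqns → linear via eq_j − eq_1; set k_j = A_j·A_j − L_j²
k_1 = 9.0000+36.0000−7.2500 = 37.7500
-6.0000·x + 12.0000·y = k_1−k_2 = 30.0000
-6.0000·x + 6.0000·y = k_1−k_3 = 9.0000
solve first two rows → x=2.0000, y=3.5000

(2.0000, 3.5000)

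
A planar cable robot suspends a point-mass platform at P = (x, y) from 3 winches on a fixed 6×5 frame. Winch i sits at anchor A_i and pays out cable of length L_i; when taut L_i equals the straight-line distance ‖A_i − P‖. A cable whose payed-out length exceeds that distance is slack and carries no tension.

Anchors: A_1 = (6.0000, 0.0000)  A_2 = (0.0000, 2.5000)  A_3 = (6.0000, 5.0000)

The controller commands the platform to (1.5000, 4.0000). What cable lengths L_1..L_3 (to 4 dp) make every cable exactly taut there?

(6.0208, 2.1213, 4.6098)

cable 1: Δx=4.5000, Δy=-4.0000; L_1 = √(Δx²+Δy²) = 6.0208
cable 2: Δx=-1.5000, Δy=-1.5000; L_2 = √(Δx²+Δy²) = 2.1213
cable 3: Δx=4.5000, Δy=1.0000; L_3 = √(Δx²+Δy²) = 4.6098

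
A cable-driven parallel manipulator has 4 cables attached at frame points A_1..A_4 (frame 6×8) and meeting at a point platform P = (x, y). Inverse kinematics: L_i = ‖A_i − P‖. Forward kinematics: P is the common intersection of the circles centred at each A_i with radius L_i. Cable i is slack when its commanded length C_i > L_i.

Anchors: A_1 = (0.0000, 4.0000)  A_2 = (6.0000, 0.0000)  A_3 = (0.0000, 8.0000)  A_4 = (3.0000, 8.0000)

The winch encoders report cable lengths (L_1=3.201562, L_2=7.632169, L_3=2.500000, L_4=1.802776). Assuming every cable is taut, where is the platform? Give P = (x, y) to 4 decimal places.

expand ‖A_i−P‖²=L_i² and subtract eq 1 (k_i ≔ ‖A_i‖²−L_i²)
k_1 = 0.0000+16.0000−10.2500 = 5.7500
eq1−eq2 → [-12.0000  8.0000]·P = 28.0000
eq1−eq3 → [0.0000  -8.0000]·P = -52.0000
eq1−eq4 → [-6.0000  -8.0000]·P = -64.0000
2×2 solve → P = (2.0000, 6.5000)
check cable 4: ‖A_4−P‖² = 3.2500 ≈ L_4² = 3.2500 ✓

(2.0000, 6.5000)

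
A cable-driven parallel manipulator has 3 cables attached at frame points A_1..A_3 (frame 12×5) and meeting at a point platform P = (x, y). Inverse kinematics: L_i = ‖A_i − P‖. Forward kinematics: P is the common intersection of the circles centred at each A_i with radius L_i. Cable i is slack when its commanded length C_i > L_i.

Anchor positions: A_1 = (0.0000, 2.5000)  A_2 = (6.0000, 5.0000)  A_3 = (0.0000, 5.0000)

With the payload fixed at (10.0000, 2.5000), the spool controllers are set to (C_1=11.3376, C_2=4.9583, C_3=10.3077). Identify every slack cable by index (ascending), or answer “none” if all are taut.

1, 2

cable 1: √((-10.0000)²+(0.0000)²)=10.0000, C_1=11.3376: slack
cable 2: √((-4.0000)²+(2.5000)²)=4.7170, C_2=4.9583: slack
cable 3: √((-10.0000)²+(2.5000)²)=10.3078, C_3=10.3077: taut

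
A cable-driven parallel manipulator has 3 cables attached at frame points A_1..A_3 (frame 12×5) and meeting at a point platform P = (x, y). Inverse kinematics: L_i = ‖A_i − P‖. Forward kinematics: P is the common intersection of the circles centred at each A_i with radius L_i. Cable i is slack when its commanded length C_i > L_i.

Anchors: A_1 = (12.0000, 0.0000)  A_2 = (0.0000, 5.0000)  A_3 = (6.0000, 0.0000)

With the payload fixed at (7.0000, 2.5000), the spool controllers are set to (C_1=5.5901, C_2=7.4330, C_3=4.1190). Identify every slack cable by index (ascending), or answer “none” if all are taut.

i=1: geometric 5.5902 vs commanded 5.5901 ⇒ taut
i=2: geometric 7.4330 vs commanded 7.4330 ⇒ taut
i=3: geometric 2.6926 vs commanded 4.1190 ⇒ slack

3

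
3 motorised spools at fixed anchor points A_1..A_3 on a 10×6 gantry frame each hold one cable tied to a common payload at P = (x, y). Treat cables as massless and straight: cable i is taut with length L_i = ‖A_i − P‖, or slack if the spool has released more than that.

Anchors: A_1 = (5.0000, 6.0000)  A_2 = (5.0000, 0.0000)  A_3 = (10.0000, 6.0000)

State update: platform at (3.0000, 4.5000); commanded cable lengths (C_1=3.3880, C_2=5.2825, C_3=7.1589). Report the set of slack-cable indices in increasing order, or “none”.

cable 1: √((2.0000)²+(1.5000)²)=2.5000, C_1=3.3880: slack
cable 2: √((2.0000)²+(-4.5000)²)=4.9244, C_2=5.2825: slack
cable 3: √((7.0000)²+(1.5000)²)=7.1589, C_3=7.1589: taut

1, 2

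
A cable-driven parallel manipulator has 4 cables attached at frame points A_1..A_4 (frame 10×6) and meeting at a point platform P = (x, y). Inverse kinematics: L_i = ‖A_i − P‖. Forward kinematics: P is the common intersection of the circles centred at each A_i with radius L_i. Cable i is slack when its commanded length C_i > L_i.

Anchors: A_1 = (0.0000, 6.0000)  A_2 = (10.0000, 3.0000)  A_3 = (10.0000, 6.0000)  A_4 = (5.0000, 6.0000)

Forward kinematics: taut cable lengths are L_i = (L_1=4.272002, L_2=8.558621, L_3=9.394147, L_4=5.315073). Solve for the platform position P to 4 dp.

(1.5000, 2.0000)

circle eqns → linear via eq_j − eq_1; set c_j = A_j·A_j − L_j²
c_1 = 0.0000+36.0000−18.2500 = 17.7500
-20.0000·x + 6.0000·y = c_1−c_2 = -18.0000
-20.0000·x + 0.0000·y = c_1−c_3 = -30.0000
-10.0000·x + 0.0000·y = c_1−c_4 = -15.0000
solve first two rows → x=1.5000, y=2.0000
check cable 4: ‖A_4−P‖² = 28.2500 ≈ L_4² = 28.2500 ✓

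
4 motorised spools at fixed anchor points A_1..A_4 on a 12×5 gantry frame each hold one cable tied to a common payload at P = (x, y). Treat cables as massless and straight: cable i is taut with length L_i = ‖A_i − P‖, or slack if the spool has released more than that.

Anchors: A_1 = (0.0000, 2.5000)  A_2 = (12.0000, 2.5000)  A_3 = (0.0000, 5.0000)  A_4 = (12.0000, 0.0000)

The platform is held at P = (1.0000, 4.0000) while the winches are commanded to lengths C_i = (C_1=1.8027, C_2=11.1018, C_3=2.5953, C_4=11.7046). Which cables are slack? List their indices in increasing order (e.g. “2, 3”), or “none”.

i=1: geometric 1.8028 vs commanded 1.8027 ⇒ taut
i=2: geometric 11.1018 vs commanded 11.1018 ⇒ taut
i=3: geometric 1.4142 vs commanded 2.5953 ⇒ slack
i=4: geometric 11.7047 vs commanded 11.7046 ⇒ taut

3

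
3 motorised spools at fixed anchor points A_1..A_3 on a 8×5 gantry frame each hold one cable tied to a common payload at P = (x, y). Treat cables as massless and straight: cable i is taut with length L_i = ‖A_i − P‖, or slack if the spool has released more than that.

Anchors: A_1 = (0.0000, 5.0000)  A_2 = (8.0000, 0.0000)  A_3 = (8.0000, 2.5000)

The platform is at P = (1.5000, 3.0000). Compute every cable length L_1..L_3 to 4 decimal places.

(2.5000, 7.1589, 6.5192)

L_1: Δ = A_1−P = (-1.5000, 2.0000) → ‖Δ‖ = √6.2500 = 2.5000
L_2: Δ = A_2−P = (6.5000, -3.0000) → ‖Δ‖ = √51.2500 = 7.1589
L_3: Δ = A_3−P = (6.5000, -0.5000) → ‖Δ‖ = √42.5000 = 6.5192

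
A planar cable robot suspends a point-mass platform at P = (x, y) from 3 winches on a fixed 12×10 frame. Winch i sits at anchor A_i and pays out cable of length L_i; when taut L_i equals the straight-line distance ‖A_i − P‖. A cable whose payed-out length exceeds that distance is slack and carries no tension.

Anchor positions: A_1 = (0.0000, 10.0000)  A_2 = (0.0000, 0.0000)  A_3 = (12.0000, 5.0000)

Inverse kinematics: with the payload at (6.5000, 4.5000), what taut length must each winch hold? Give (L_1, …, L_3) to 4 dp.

L_1 = √((0.0000−6.5000)² + (10.0000−4.5000)²) = 8.5147
L_2 = √((0.0000−6.5000)² + (0.0000−4.5000)²) = 7.9057
L_3 = √((12.0000−6.5000)² + (5.0000−4.5000)²) = 5.5227

(8.5147, 7.9057, 5.5227)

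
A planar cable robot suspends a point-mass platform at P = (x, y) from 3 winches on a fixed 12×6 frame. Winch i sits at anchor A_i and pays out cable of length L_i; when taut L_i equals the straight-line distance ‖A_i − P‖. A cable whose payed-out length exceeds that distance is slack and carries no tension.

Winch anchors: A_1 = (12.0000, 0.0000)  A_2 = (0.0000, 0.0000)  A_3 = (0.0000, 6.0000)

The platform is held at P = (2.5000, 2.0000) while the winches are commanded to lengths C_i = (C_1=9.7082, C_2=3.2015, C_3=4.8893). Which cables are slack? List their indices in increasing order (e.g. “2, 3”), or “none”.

3

cable 1: L_1 = ‖A_1−P‖ = 9.7082;  C_1 = 9.7082 → taut
cable 2: L_2 = ‖A_2−P‖ = 3.2016;  C_2 = 3.2015 → taut
cable 3: L_3 = ‖A_3−P‖ = 4.7170;  C_3 = 4.8893 → slack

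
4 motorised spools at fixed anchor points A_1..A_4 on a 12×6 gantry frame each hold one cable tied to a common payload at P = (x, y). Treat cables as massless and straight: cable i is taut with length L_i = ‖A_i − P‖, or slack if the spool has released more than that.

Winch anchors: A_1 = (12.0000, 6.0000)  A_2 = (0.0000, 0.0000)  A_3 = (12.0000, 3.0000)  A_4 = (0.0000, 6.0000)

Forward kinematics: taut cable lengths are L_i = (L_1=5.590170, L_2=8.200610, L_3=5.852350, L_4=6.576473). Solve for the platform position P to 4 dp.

circle eqns → linear via eq_j − eq_1; set q_j = A_j·A_j − L_j²
q_1 = 144.0000+36.0000−31.2500 = 148.7500
24.0000·x + 12.0000·y = q_1−q_2 = 216.0000
0.0000·x + 6.0000·y = q_1−q_3 = 30.0000
24.0000·x + 0.0000·y = q_1−q_4 = 156.0000
solve first two rows → x=6.5000, y=5.0000
check cable 4: ‖A_4−P‖² = 43.2500 ≈ L_4² = 43.2500 ✓

(6.5000, 5.0000)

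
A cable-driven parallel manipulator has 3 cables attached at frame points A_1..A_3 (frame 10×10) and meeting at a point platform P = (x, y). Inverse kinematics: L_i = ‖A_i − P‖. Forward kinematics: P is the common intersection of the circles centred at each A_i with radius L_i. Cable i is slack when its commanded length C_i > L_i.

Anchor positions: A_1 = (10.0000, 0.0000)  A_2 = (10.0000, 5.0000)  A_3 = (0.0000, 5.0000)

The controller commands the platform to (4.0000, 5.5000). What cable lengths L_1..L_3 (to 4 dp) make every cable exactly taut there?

(8.1394, 6.0208, 4.0311)

cable 1: Δx=6.0000, Δy=-5.5000; L_1 = √(Δx²+Δy²) = 8.1394
cable 2: Δx=6.0000, Δy=-0.5000; L_2 = √(Δx²+Δy²) = 6.0208
cable 3: Δx=-4.0000, Δy=-0.5000; L_3 = √(Δx²+Δy²) = 4.0311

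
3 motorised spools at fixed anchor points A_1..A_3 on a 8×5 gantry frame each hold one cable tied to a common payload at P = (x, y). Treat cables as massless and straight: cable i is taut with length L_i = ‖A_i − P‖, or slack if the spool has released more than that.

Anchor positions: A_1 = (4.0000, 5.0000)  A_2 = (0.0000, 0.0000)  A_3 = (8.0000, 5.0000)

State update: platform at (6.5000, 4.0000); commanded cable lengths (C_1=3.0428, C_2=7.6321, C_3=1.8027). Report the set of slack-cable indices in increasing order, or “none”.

1

cable 1: √((-2.5000)²+(1.0000)²)=2.6926, C_1=3.0428: slack
cable 2: √((-6.5000)²+(-4.0000)²)=7.6322, C_2=7.6321: taut
cable 3: √((1.5000)²+(1.0000)²)=1.8028, C_3=1.8027: taut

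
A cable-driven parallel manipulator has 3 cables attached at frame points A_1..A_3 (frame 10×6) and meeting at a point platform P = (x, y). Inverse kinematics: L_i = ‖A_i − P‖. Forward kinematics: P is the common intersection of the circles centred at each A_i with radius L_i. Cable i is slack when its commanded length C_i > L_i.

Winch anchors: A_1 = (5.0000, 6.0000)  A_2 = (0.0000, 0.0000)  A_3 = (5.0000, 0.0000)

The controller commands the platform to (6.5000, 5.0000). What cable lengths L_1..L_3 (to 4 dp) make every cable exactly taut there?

cable 1: Δx=-1.5000, Δy=1.0000; L_1 = √(Δx²+Δy²) = 1.8028
cable 2: Δx=-6.5000, Δy=-5.0000; L_2 = √(Δx²+Δy²) = 8.2006
cable 3: Δx=-1.5000, Δy=-5.0000; L_3 = √(Δx²+Δy²) = 5.2202

(1.8028, 8.2006, 5.2202)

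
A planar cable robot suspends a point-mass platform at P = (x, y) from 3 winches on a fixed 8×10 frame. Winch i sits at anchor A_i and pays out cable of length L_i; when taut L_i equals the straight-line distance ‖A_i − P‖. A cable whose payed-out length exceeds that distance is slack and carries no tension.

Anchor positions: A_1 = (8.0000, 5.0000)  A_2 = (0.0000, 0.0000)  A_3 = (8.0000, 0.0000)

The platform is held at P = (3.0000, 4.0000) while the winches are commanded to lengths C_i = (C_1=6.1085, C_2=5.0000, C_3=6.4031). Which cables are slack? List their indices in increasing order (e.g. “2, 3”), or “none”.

1

i=1: geometric 5.0990 vs commanded 6.1085 ⇒ slack
i=2: geometric 5.0000 vs commanded 5.0000 ⇒ taut
i=3: geometric 6.4031 vs commanded 6.4031 ⇒ taut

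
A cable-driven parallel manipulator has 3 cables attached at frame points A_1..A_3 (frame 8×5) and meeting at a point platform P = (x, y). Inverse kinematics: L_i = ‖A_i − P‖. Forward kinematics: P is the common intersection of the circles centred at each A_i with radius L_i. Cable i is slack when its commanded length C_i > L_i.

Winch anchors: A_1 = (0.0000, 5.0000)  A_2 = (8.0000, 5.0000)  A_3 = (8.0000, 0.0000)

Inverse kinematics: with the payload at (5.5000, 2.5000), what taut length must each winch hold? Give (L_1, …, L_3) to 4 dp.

(6.0415, 3.5355, 3.5355)

L_1: Δ = A_1−P = (-5.5000, 2.5000) → ‖Δ‖ = √36.5000 = 6.0415
L_2: Δ = A_2−P = (2.5000, 2.5000) → ‖Δ‖ = √12.5000 = 3.5355
L_3: Δ = A_3−P = (2.5000, -2.5000) → ‖Δ‖ = √12.5000 = 3.5355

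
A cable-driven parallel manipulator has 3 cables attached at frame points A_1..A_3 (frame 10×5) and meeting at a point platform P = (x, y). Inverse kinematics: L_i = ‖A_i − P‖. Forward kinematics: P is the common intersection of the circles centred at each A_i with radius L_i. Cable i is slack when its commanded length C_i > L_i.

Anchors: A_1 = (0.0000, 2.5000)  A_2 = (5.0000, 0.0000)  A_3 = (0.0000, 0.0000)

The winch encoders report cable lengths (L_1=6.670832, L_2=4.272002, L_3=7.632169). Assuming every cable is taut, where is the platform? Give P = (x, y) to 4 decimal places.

(6.5000, 4.0000)

circle eqns → linear via eq_j − eq_1; set c_j = A_j·A_j − L_j²
c_1 = 0.0000+6.2500−44.5000 = -38.2500
-10.0000·x + 5.0000·y = c_1−c_2 = -45.0000
0.0000·x + 5.0000·y = c_1−c_3 = 20.0000
solve first two rows → x=6.5000, y=4.0000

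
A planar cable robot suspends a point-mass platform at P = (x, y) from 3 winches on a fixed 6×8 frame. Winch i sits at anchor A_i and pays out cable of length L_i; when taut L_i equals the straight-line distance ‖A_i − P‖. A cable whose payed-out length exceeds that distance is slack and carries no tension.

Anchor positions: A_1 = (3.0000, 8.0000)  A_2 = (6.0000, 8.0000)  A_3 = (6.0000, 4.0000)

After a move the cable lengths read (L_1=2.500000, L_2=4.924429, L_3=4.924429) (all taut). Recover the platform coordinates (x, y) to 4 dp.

(1.5000, 6.0000)

circle eqns → linear via eq_j − eq_1; set c_j = A_j·A_j − L_j²
c_1 = 9.0000+64.0000−6.2500 = 66.7500
-6.0000·x + 0.0000·y = c_1−c_2 = -9.0000
-6.0000·x + 8.0000·y = c_1−c_3 = 39.0000
solve first two rows → x=1.5000, y=6.0000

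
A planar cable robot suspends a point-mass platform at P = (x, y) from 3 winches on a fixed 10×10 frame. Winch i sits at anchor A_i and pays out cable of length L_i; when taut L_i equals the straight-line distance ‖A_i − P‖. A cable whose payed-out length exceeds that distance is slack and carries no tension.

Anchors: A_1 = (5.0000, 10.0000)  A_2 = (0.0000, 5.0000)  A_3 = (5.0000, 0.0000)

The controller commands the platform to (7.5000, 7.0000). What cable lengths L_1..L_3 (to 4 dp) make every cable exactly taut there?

L_1 = √((5.0000−7.5000)² + (10.0000−7.0000)²) = 3.9051
L_2 = √((0.0000−7.5000)² + (5.0000−7.0000)²) = 7.7621
L_3 = √((5.0000−7.5000)² + (0.0000−7.0000)²) = 7.4330

(3.9051, 7.7621, 7.4330)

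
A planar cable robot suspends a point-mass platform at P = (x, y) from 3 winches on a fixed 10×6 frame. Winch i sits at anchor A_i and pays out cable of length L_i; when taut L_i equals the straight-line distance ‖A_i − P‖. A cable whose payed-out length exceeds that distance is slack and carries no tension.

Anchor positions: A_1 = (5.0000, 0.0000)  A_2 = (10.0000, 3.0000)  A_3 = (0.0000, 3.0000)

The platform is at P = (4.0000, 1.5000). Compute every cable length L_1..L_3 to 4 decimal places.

(1.8028, 6.1847, 4.2720)

L_1 = √((5.0000−4.0000)² + (0.0000−1.5000)²) = 1.8028
L_2 = √((10.0000−4.0000)² + (3.0000−1.5000)²) = 6.1847
L_3 = √((0.0000−4.0000)² + (3.0000−1.5000)²) = 4.2720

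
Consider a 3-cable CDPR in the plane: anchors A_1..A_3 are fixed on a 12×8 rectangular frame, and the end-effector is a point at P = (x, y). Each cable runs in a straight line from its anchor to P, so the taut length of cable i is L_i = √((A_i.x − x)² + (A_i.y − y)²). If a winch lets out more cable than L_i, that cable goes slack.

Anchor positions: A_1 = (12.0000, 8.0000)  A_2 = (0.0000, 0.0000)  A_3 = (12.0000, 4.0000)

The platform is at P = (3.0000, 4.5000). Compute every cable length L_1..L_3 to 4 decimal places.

(9.6566, 5.4083, 9.0139)

cable 1: Δx=9.0000, Δy=3.5000; L_1 = √(Δx²+Δy²) = 9.6566
cable 2: Δx=-3.0000, Δy=-4.5000; L_2 = √(Δx²+Δy²) = 5.4083
cable 3: Δx=9.0000, Δy=-0.5000; L_3 = √(Δx²+Δy²) = 9.0139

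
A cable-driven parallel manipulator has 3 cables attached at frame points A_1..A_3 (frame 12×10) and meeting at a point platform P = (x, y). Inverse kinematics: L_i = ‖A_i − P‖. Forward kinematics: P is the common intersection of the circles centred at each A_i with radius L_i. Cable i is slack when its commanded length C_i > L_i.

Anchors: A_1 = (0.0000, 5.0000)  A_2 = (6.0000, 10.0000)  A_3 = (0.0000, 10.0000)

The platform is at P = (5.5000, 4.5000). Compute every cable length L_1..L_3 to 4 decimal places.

L_1 = √((0.0000−5.5000)² + (5.0000−4.5000)²) = 5.5227
L_2 = √((6.0000−5.5000)² + (10.0000−4.5000)²) = 5.5227
L_3 = √((0.0000−5.5000)² + (10.0000−4.5000)²) = 7.7782

(5.5227, 5.5227, 7.7782)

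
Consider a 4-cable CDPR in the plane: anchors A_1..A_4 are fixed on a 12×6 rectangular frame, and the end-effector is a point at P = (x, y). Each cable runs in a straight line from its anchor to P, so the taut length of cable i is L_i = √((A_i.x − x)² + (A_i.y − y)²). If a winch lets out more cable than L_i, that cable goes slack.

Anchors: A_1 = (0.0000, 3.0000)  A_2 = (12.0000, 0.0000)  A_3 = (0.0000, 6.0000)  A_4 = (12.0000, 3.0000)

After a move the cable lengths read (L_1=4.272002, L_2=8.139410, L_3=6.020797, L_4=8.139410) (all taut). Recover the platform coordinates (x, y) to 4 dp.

(4.0000, 1.5000)

expand ‖A_i−P‖²=L_i² and subtract eq 1 (k_i ≔ ‖A_i‖²−L_i²)
k_1 = 0.0000+9.0000−18.2500 = -9.2500
eq1−eq2 → [-24.0000  6.0000]·P = -87.0000
eq1−eq3 → [0.0000  -6.0000]·P = -9.0000
eq1−eq4 → [-24.0000  0.0000]·P = -96.0000
2×2 solve → P = (4.0000, 1.5000)
check cable 4: ‖A_4−P‖² = 66.2500 ≈ L_4² = 66.2500 ✓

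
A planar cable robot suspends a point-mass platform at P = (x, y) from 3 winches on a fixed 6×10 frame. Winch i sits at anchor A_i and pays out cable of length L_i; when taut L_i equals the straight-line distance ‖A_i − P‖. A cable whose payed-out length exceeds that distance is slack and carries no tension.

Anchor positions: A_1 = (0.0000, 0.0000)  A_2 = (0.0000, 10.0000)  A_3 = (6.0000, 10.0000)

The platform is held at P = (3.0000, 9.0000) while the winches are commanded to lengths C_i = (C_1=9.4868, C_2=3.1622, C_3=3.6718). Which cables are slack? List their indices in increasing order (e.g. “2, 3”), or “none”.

3

cable 1: L_1 = ‖A_1−P‖ = 9.4868;  C_1 = 9.4868 → taut
cable 2: L_2 = ‖A_2−P‖ = 3.1623;  C_2 = 3.1622 → taut
cable 3: L_3 = ‖A_3−P‖ = 3.1623;  C_3 = 3.6718 → slack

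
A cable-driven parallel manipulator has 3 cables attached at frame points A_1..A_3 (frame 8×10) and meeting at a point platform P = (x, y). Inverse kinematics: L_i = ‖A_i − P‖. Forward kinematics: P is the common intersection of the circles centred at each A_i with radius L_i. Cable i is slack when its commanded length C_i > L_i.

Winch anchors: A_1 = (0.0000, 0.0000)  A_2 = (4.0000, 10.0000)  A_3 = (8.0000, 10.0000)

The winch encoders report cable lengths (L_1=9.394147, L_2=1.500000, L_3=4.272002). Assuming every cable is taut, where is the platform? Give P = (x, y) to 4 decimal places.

each cable: (A_i−P)·(A_i−P) = L_i²; let k_i = ‖A_i‖²−L_i²
k_1 = 0.0000+0.0000−88.2500 = -88.2500
row 1: -8.0000x − 20.0000y = -202.0000  (k_2=113.7500)
row 2: -16.0000x − 20.0000y = -234.0000  (k_3=145.7500)
Cramer on rows 1–2 → x = 4.0000, y = 8.5000

(4.0000, 8.5000)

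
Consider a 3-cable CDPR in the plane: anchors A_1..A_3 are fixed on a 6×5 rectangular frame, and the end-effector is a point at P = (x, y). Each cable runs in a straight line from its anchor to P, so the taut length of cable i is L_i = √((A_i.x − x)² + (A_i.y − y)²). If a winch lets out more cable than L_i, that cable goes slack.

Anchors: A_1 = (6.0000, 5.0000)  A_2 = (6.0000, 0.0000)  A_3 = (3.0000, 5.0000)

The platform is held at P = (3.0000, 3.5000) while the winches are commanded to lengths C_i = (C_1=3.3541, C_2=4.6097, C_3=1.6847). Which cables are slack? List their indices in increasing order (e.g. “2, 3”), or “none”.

3

cable 1: L_1 = ‖A_1−P‖ = 3.3541;  C_1 = 3.3541 → taut
cable 2: L_2 = ‖A_2−P‖ = 4.6098;  C_2 = 4.6097 → taut
cable 3: L_3 = ‖A_3−P‖ = 1.5000;  C_3 = 1.6847 → slack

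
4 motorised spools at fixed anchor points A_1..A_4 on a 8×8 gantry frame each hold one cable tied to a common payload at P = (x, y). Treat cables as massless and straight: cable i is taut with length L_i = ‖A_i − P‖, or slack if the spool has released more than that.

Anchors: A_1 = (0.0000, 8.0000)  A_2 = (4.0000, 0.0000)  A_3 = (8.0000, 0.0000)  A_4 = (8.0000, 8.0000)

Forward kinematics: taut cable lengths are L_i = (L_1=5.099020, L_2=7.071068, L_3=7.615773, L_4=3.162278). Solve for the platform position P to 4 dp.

expand ‖A_i−P‖²=L_i² and subtract eq 1 (q_i ≔ ‖A_i‖²−L_i²)
q_1 = 0.0000+64.0000−26.0000 = 38.0000
eq1−eq2 → [-8.0000  16.0000]·P = 72.0000
eq1−eq3 → [-16.0000  16.0000]·P = 32.0000
eq1−eq4 → [-16.0000  0.0000]·P = -80.0000
2×2 solve → P = (5.0000, 7.0000)
check cable 4: ‖A_4−P‖² = 10.0000 ≈ L_4² = 10.0000 ✓

(5.0000, 7.0000)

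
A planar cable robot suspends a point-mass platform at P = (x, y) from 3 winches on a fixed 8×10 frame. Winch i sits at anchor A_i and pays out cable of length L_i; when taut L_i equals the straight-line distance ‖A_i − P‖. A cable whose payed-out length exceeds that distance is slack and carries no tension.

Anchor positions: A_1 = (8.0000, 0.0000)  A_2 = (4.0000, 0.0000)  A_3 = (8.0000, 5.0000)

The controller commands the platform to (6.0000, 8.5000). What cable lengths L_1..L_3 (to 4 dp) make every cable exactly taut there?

(8.7321, 8.7321, 4.0311)

cable 1: Δx=2.0000, Δy=-8.5000; L_1 = √(Δx²+Δy²) = 8.7321
cable 2: Δx=-2.0000, Δy=-8.5000; L_2 = √(Δx²+Δy²) = 8.7321
cable 3: Δx=2.0000, Δy=-3.5000; L_3 = √(Δx²+Δy²) = 4.0311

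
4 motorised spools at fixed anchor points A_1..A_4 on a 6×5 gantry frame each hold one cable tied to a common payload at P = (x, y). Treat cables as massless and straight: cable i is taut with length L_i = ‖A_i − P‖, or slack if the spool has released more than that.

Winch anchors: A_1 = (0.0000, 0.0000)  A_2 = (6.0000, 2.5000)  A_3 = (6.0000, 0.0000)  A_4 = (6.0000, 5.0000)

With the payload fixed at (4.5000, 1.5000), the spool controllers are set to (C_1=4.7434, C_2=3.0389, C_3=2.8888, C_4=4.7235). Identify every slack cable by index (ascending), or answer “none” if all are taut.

2, 3, 4

i=1: geometric 4.7434 vs commanded 4.7434 ⇒ taut
i=2: geometric 1.8028 vs commanded 3.0389 ⇒ slack
i=3: geometric 2.1213 vs commanded 2.8888 ⇒ slack
i=4: geometric 3.8079 vs commanded 4.7235 ⇒ slack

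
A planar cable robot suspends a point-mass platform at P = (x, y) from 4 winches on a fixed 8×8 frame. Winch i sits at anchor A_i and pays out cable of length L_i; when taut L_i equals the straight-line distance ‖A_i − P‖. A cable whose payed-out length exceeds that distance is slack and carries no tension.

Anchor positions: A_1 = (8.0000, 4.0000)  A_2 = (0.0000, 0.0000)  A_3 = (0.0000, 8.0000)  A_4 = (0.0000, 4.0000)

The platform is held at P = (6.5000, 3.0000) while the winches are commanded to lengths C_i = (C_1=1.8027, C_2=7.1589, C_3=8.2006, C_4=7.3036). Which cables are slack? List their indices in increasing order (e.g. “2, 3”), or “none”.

4

i=1: geometric 1.8028 vs commanded 1.8027 ⇒ taut
i=2: geometric 7.1589 vs commanded 7.1589 ⇒ taut
i=3: geometric 8.2006 vs commanded 8.2006 ⇒ taut
i=4: geometric 6.5765 vs commanded 7.3036 ⇒ slack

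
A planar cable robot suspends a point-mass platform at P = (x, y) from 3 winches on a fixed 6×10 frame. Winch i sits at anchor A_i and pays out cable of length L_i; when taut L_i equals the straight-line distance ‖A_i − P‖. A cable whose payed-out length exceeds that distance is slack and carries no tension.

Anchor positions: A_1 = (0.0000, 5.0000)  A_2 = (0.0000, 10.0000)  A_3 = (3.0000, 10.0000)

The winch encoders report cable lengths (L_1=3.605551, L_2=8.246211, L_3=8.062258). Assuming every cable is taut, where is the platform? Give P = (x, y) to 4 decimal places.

expand ‖A_i−P‖²=L_i² and subtract eq 1 (c_i ≔ ‖A_i‖²−L_i²)
c_1 = 0.0000+25.0000−13.0000 = 12.0000
eq1−eq2 → [0.0000  -10.0000]·P = -20.0000
eq1−eq3 → [-6.0000  -10.0000]·P = -32.0000
2×2 solve → P = (2.0000, 2.0000)

(2.0000, 2.0000)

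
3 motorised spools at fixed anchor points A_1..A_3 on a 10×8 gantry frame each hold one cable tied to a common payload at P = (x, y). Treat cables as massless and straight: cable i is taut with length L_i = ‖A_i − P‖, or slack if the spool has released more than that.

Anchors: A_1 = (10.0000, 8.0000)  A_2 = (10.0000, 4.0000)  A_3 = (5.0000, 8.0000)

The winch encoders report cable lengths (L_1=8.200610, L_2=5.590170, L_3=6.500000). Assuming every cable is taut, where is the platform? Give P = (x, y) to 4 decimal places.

(5.0000, 1.5000)

each cable: (A_i−P)·(A_i−P) = L_i²; let c_i = ‖A_i‖²−L_i²
c_1 = 100.0000+64.0000−67.2500 = 96.7500
row 1: 0.0000x + 8.0000y = 12.0000  (c_2=84.7500)
row 2: 10.0000x + 0.0000y = 50.0000  (c_3=46.7500)
Cramer on rows 1–2 → x = 5.0000, y = 1.5000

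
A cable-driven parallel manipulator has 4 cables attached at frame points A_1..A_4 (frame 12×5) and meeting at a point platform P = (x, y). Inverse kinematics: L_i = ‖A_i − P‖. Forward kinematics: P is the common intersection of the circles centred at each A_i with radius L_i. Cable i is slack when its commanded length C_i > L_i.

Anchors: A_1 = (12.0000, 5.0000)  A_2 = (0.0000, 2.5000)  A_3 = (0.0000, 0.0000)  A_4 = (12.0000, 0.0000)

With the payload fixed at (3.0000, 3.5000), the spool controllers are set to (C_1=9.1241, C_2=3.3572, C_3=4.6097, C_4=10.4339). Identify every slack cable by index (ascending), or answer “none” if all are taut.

cable 1: L_1 = ‖A_1−P‖ = 9.1241;  C_1 = 9.1241 → taut
cable 2: L_2 = ‖A_2−P‖ = 3.1623;  C_2 = 3.3572 → slack
cable 3: L_3 = ‖A_3−P‖ = 4.6098;  C_3 = 4.6097 → taut
cable 4: L_4 = ‖A_4−P‖ = 9.6566;  C_4 = 10.4339 → slack

2, 4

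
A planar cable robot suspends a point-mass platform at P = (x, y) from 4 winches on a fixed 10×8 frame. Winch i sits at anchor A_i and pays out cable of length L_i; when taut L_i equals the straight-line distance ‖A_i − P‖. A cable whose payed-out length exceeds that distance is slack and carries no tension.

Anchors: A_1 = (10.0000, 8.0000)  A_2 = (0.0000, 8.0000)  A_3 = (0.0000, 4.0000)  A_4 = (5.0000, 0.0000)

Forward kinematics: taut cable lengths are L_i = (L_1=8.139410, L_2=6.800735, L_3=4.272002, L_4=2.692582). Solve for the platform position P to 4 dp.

(4.0000, 2.5000)

circle eqns → linear via eq_j − eq_1; set c_j = A_j·A_j − L_j²
c_1 = 100.0000+64.0000−66.2500 = 97.7500
20.0000·x + 0.0000·y = c_1−c_2 = 80.0000
20.0000·x + 8.0000·y = c_1−c_3 = 100.0000
10.0000·x + 16.0000·y = c_1−c_4 = 80.0000
solve first two rows → x=4.0000, y=2.5000
check cable 4: ‖A_4−P‖² = 7.2500 ≈ L_4² = 7.2500 ✓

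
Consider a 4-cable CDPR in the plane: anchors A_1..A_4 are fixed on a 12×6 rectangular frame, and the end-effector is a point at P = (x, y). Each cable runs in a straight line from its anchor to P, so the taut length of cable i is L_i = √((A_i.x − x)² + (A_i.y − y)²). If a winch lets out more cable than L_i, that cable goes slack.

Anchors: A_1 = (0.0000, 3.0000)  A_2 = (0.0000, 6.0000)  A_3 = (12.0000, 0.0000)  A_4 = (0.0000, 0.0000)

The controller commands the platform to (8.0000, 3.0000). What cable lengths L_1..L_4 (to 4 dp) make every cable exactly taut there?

(8.0000, 8.5440, 5.0000, 8.5440)

L_1: Δ = A_1−P = (-8.0000, 0.0000) → ‖Δ‖ = √64.0000 = 8.0000
L_2: Δ = A_2−P = (-8.0000, 3.0000) → ‖Δ‖ = √73.0000 = 8.5440
L_3: Δ = A_3−P = (4.0000, -3.0000) → ‖Δ‖ = √25.0000 = 5.0000
L_4: Δ = A_4−P = (-8.0000, -3.0000) → ‖Δ‖ = √73.0000 = 8.5440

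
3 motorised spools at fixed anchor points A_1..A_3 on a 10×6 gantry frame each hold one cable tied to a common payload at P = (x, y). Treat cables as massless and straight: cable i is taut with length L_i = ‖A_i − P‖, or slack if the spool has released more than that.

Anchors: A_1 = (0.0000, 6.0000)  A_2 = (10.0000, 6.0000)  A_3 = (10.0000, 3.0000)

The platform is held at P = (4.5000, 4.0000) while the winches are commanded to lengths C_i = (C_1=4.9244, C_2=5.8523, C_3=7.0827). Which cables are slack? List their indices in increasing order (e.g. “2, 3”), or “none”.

3

i=1: geometric 4.9244 vs commanded 4.9244 ⇒ taut
i=2: geometric 5.8523 vs commanded 5.8523 ⇒ taut
i=3: geometric 5.5902 vs commanded 7.0827 ⇒ slack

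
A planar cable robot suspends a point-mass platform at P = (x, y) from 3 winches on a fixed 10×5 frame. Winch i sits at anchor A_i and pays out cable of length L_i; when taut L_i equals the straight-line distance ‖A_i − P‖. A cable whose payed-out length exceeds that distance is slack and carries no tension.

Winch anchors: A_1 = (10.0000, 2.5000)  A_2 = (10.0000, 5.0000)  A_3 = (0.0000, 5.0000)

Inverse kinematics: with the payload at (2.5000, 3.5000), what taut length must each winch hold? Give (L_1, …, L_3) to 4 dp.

(7.5664, 7.6485, 2.9155)

cable 1: Δx=7.5000, Δy=-1.0000; L_1 = √(Δx²+Δy²) = 7.5664
cable 2: Δx=7.5000, Δy=1.5000; L_2 = √(Δx²+Δy²) = 7.6485
cable 3: Δx=-2.5000, Δy=1.5000; L_3 = √(Δx²+Δy²) = 2.9155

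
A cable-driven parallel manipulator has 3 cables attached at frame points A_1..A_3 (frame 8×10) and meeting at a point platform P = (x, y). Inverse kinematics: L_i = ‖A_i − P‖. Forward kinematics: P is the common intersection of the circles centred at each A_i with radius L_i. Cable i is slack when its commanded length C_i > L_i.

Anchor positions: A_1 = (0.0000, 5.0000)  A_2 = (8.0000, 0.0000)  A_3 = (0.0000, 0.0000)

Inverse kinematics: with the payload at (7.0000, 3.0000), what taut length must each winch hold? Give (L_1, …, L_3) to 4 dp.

cable 1: Δx=-7.0000, Δy=2.0000; L_1 = √(Δx²+Δy²) = 7.2801
cable 2: Δx=1.0000, Δy=-3.0000; L_2 = √(Δx²+Δy²) = 3.1623
cable 3: Δx=-7.0000, Δy=-3.0000; L_3 = √(Δx²+Δy²) = 7.6158

(7.2801, 3.1623, 7.6158)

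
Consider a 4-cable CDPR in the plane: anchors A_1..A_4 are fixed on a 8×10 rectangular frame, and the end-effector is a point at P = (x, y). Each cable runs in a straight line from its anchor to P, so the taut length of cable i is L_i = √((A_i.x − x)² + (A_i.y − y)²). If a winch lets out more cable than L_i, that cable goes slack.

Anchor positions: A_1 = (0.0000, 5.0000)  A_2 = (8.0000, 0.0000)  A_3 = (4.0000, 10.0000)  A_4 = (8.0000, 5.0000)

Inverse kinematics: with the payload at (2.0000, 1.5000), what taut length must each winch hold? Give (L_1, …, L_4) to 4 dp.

(4.0311, 6.1847, 8.7321, 6.9462)

L_1 = √((0.0000−2.0000)² + (5.0000−1.5000)²) = 4.0311
L_2 = √((8.0000−2.0000)² + (0.0000−1.5000)²) = 6.1847
L_3 = √((4.0000−2.0000)² + (10.0000−1.5000)²) = 8.7321
L_4 = √((8.0000−2.0000)² + (5.0000−1.5000)²) = 6.9462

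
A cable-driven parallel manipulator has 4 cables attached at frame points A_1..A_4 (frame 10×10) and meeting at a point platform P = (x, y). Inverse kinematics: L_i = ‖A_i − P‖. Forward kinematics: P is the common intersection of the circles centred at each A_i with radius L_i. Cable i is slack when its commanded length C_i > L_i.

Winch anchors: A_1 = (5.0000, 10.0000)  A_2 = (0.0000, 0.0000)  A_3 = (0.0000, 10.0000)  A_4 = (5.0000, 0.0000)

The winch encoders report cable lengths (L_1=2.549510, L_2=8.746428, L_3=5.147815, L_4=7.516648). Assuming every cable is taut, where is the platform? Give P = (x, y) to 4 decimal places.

(4.5000, 7.5000)

each cable: (A_i−P)·(A_i−P) = L_i²; let q_i = ‖A_i‖²−L_i²
q_1 = 25.0000+100.0000−6.5000 = 118.5000
row 1: 10.0000x + 20.0000y = 195.0000  (q_2=-76.5000)
row 2: 10.0000x + 0.0000y = 45.0000  (q_3=73.5000)
row 3: 0.0000x + 20.0000y = 150.0000  (q_4=-31.5000)
Cramer on rows 1–2 → x = 4.5000, y = 7.5000
check cable 4: ‖A_4−P‖² = 56.5000 ≈ L_4² = 56.5000 ✓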